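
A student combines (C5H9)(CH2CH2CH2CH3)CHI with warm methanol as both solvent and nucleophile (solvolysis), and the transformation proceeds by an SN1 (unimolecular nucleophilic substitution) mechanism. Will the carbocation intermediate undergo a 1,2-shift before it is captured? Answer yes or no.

The first-formed carbocation is secondary.
The adjacent cyclopentyl carbon already bears 2 other carbon substituents and has a hydrogen to migrate; after a 1,2-hydride shift from that carbon the positive charge sits on a tertiary centre.
Tertiary is more stable than secondary, so the shift occurs.

yes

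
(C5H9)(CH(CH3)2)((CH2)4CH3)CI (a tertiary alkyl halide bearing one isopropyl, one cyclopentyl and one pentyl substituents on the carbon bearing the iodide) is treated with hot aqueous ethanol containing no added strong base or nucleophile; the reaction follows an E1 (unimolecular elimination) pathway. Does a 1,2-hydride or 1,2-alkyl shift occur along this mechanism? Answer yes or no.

The first-formed carbocation is tertiary.
No single 1,2-shift to an adjacent carbon would produce a more-substituted cation than the one already present, so no rearrangement occurs.

no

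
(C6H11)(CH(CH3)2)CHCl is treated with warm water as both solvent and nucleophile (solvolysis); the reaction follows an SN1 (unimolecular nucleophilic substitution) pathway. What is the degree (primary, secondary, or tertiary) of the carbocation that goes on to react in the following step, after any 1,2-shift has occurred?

tertiary

Step 1: Rate-determining heterolysis of the C–Cl bond gives Cl⁻ and a secondary carbocation.
Step 2: A 1,2-hydride shift from the adjacent cyclohexyl carbon moves the positive charge from the secondary centre to an adjacent carbon, generating a more stable tertiary carbocation.
The cation rearranges from secondary to tertiary via a 1,2-hydride shift from the adjacent cyclohexyl carbon; the tertiary cation is what reacts next.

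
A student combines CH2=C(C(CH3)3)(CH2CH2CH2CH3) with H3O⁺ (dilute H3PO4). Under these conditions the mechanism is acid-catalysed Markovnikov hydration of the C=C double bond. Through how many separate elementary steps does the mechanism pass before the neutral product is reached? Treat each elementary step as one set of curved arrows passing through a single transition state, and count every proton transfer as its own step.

Step 1: Protonation of the alkene by H3O⁺: the π bond acts as the nucleophile and picks up H⁺, giving the more stable (Markovnikov) tertiary carbocation. H2O is released.
(No 1,2-shift: no single shift to an adjacent carbon would give a more stable cation.)
Step 2: Water acts as the nucleophile: an oxygen lone pair bonds to the cationic carbon, giving an oxonium-ion intermediate.
Step 3: Proton transfer from the O–H of the oxonium ion to H2O completes the catalytic cycle and yields the alcohol.
Total: 3 elementary steps.

3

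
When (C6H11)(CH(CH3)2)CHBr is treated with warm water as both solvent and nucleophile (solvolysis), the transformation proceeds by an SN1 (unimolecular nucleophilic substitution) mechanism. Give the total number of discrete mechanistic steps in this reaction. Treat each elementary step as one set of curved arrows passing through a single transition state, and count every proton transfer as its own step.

Step 1: The C–Br bond breaks with both electrons going to the bromide; Br⁻ leaves and a secondary carbocation remains.
Step 2: A 1,2-hydride shift from the adjacent isopropyl carbon moves the positive charge from the secondary centre to an adjacent carbon, generating a more stable tertiary carbocation.
Step 3: A lone pair on the oxygen of H2O attacks the carbocation, forming a new C–O σ-bond and an oxonium ion.
Step 4: A second solvent molecule removes the proton on oxygen, giving the neutral alcohol product.
Total: 4 elementary steps.

4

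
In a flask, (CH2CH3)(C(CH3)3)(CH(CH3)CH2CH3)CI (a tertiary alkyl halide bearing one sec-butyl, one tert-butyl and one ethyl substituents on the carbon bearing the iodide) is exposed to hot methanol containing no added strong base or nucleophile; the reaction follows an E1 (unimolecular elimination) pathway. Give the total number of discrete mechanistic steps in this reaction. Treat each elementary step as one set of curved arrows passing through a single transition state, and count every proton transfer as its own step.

Step 1: Rate-determining heterolysis of the C–I bond gives I⁻ and a tertiary carbocation.
(No 1,2-shift: no single shift to an adjacent carbon would give a more stable cation.)
Step 2: A methanol molecule (solvent) deprotonates a β-carbon; as the C–H bond breaks, those electrons form the new alkene π bond.
Total: 2 elementary steps.

2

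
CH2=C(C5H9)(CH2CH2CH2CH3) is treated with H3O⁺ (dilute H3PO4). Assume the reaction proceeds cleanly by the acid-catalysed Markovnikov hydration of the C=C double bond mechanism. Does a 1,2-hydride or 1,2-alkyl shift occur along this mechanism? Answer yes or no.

no

The first-formed carbocation is tertiary.
No single 1,2-shift to an adjacent carbon would produce a more-substituted cation than the one already present, so no rearrangement occurs.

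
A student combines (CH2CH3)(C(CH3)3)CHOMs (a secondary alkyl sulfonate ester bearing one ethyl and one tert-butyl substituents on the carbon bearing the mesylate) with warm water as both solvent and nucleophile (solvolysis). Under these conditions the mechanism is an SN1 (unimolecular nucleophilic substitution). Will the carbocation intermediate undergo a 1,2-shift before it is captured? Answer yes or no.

The first-formed carbocation is secondary.
The adjacent tert-butyl carbon has no hydrogen but bears methyl groups; migration of one methyl with its bonding pair (a 1,2-methyl shift) places the charge on a tertiary centre.
Tertiary is more stable than secondary, so the shift occurs.

yes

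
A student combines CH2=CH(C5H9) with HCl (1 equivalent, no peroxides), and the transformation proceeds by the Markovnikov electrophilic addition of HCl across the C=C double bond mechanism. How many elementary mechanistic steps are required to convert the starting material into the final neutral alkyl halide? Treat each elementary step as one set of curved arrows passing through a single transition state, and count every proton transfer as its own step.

3

Step 1: The π electrons of the C=C bond attack a proton of HCl; Markovnikov addition places the new C–H on the less-substituted alkene carbon, so the positive charge ends up on the more-substituted carbon — a secondary carbocation. The H–Cl bond breaks heterolytically, releasing Cl⁻.
Step 2: Carbocation rearrangement: a 1,2-hydride shift from the adjacent cyclopentyl carbon converts the initially-formed secondary cation into the more stable tertiary cation.
Step 3: Cl⁻ captures the cation: a lone pair on Cl⁻ fills the empty p orbital, producing the alkyl halide product.
Total: 3 elementary steps.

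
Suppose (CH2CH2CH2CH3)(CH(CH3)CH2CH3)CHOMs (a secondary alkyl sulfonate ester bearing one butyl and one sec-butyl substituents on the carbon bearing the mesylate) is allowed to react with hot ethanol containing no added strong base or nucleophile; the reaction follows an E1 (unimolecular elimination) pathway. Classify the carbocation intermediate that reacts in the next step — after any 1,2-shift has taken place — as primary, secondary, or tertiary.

tertiary

Step 1: The C–O bond breaks with both electrons going to the mesylate; MsO⁻ leaves and a secondary carbocation remains.
Step 2: Carbocation rearrangement: a 1,2-hydride shift from the adjacent sec-butyl carbon converts the initially-formed secondary cation into the more stable tertiary cation.
The cation rearranges from secondary to tertiary via a 1,2-hydride shift from the adjacent sec-butyl carbon; the tertiary cation is what reacts next.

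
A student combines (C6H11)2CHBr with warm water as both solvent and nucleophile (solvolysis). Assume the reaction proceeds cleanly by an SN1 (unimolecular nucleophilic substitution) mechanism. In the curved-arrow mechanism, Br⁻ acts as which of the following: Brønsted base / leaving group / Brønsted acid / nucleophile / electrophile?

leaving group

Step 1: The C–Br bond breaks with both electrons going to the bromide; Br⁻ leaves and a secondary carbocation remains.
Br⁻ departs with both electrons of the breaking σ-bond — that is the definition of a leaving group.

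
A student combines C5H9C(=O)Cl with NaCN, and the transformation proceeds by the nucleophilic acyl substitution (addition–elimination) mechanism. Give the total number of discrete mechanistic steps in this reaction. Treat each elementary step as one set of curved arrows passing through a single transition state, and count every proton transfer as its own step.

2

Step 1: Nucleophilic addition of CN⁻ to the acyl carbon breaks the π(C=O) bond and yields a tetrahedral, anionic intermediate.
Step 2: Collapse of the tetrahedral intermediate: the alkoxide oxygen pushes its lone pair back to re-form C=O while Cl⁻ leaves.
Total: 2 elementary steps.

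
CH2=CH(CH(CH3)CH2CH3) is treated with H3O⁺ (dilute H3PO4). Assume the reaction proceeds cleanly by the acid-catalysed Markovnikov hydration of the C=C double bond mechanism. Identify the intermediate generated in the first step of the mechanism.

secondary carbocation

Step 1: Electrophilic addition begins with the π(C=C) electrons forming a bond to the proton of H3O⁺. Following Markovnikov's rule, the resulting cation is secondary. H2O is released.
After step 1 the species present is a secondary carbocation.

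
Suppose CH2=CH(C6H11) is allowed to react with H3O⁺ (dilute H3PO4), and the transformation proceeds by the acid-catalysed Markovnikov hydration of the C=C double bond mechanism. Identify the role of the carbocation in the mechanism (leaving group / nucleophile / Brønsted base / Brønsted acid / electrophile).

Step 3: A lone pair on the oxygen of H2O attacks the carbocation, forming a C–O bond and an oxonium ion (a protonated alcohol).
The carbocation accepts an electron pair into an empty or π* orbital — it is the electrophile.

electrophile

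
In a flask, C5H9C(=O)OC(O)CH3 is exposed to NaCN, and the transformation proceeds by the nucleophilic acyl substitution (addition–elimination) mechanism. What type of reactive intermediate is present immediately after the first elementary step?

Step 1: Nucleophilic addition of CN⁻ to the acyl carbon breaks the π(C=O) bond and yields a tetrahedral, anionic intermediate.
After step 1 the species present is a tetrahedral intermediate.

tetrahedral intermediate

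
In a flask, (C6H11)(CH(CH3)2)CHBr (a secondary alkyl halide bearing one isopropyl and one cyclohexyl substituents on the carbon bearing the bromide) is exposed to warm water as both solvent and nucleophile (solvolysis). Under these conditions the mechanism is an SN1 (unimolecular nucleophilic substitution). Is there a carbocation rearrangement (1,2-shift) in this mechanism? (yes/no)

The first-formed carbocation is secondary.
The adjacent isopropyl carbon already bears 2 other carbon substituents and has a hydrogen to migrate; after a 1,2-hydride shift from that carbon the positive charge sits on a tertiary centre.
Tertiary is more stable than secondary, so the shift occurs.

yes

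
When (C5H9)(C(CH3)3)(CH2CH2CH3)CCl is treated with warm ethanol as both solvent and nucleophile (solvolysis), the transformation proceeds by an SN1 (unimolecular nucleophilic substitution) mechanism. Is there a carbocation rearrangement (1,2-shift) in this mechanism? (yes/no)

no

The first-formed carbocation is tertiary.
No single 1,2-shift to an adjacent carbon would produce a more-substituted cation than the one already present, so no rearrangement occurs.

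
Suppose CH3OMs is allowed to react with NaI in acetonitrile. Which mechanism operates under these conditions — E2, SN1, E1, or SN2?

SN2

Conditions: a methyl substrate with a strong nucleophile in the polar aprotic solvent acetonitrile.
These conditions are the textbook signature of the SN2 pathway.
An unhindered substrate with a strong nucleophile in a polar aprotic solvent favours one-step backside displacement.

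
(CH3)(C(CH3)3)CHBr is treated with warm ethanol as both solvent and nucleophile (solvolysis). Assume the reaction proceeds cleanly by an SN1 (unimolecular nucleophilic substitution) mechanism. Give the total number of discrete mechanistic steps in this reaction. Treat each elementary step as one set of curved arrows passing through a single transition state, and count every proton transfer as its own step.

Step 1: Rate-determining heterolysis of the C–Br bond gives Br⁻ and a secondary carbocation.
Step 2: A 1,2-methyl shift from the adjacent tert-butyl carbon moves the positive charge from the secondary centre to an adjacent carbon, generating a more stable tertiary carbocation.
Step 3: CH3CH2OH donates an oxygen lone pair into the empty p orbital of the cation, giving a protonated ether (an oxonium ion).
Step 4: Proton transfer from the O–H of the oxonium ion to a solvent molecule delivers the neutral ether.
Total: 4 elementary steps.

4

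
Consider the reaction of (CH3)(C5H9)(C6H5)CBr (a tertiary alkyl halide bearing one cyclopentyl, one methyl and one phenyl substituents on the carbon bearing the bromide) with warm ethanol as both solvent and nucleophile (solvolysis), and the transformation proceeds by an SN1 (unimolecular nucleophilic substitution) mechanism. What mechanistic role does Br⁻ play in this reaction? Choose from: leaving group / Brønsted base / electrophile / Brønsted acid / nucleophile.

Step 1: The C–Br bond breaks with both electrons going to the bromide; Br⁻ leaves and a tertiary carbocation remains.
Br⁻ departs with both electrons of the breaking σ-bond — that is the definition of a leaving group.

leaving group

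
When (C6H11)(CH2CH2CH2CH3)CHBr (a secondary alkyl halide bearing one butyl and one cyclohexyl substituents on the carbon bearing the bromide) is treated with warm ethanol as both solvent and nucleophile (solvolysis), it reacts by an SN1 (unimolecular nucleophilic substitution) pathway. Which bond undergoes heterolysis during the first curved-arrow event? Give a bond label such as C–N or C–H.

C–Br

Step 1: The C–Br bond breaks with both electrons going to the bromide; Br⁻ leaves and a secondary carbocation remains.
The bond broken in this step is the C–Br bond.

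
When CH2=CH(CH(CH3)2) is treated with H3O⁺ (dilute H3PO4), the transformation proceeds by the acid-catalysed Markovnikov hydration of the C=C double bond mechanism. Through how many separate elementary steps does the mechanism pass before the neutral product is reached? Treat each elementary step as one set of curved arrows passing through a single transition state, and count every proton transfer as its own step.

Step 1: Protonation of the alkene by H3O⁺: the π bond acts as the nucleophile and picks up H⁺, giving the more stable (Markovnikov) secondary carbocation. H2O is released.
Step 2: A 1,2-hydride shift from the adjacent isopropyl carbon moves the positive charge from the secondary centre to an adjacent carbon, generating a more stable tertiary carbocation.
Step 3: Water acts as the nucleophile: an oxygen lone pair bonds to the cationic carbon, giving an oxonium-ion intermediate.
Step 4: Deprotonation of the oxonium ion by a water molecule delivers the neutral alcohol and regenerates the acid catalyst.
Total: 4 elementary steps.

4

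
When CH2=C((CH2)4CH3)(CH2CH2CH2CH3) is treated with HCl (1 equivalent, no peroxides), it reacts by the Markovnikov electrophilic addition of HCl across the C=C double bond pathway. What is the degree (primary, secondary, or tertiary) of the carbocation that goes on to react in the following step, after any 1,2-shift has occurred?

Step 1: The π electrons of the C=C bond attack a proton of HCl; Markovnikov addition places the new C–H on the less-substituted alkene carbon, so the positive charge ends up on the more-substituted carbon — a tertiary carbocation. The H–Cl bond breaks heterolytically, releasing Cl⁻.
No single 1,2-shift to an adjacent carbon would give a more-substituted cation, so no rearrangement occurs.

tertiary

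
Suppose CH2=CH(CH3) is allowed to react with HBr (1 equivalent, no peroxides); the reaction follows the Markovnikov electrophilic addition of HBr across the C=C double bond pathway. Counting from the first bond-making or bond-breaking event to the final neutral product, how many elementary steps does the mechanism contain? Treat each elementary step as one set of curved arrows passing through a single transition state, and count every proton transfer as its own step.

2

Step 1: Electrophilic addition begins with the π(C=C) electrons forming a bond to the proton of HBr. Following Markovnikov's rule, the resulting cation is secondary. The H–Br bond breaks heterolytically, releasing Br⁻.
(No 1,2-shift: no single shift to an adjacent carbon would give a more stable cation.)
Step 2: The Br⁻ anion donates a lone pair to the carbocation, forming the new C–Br σ-bond and giving the neutral alkyl halide.
Total: 2 elementary steps.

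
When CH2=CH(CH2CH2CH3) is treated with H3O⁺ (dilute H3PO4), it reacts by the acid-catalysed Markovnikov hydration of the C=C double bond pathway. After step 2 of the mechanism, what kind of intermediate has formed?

Step 1: The π electrons of the C=C bond attack a proton of H3O⁺; Markovnikov addition places the new C–H on the less-substituted alkene carbon, so the positive charge ends up on the more-substituted carbon — a secondary carbocation. H2O is released.
Step 2: A lone pair on the oxygen of H2O attacks the carbocation, forming a C–O bond and an oxonium ion (a protonated alcohol).
After step 2 the species present is an oxonium ion.

oxonium ion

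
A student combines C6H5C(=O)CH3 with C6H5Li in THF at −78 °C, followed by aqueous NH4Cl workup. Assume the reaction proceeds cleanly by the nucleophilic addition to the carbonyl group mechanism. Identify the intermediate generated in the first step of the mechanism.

Step 1: A lone pair / filled orbital on the carbanion-like carbon of C6H5Li attacks the electrophilic carbonyl carbon; the π(C=O) electrons shift onto oxygen, producing a tetrahedral alkoxide intermediate.
After step 1 the species present is a tetrahedral alkoxide intermediate.

tetrahedral alkoxide intermediate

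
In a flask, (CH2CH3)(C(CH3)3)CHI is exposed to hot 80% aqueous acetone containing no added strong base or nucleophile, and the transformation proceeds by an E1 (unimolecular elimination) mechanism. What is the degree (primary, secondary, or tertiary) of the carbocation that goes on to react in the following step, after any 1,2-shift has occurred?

tertiary

Step 1: The C–I bond breaks with both electrons going to the iodide; I⁻ leaves and a secondary carbocation remains.
Step 2: A 1,2-methyl shift from the adjacent tert-butyl carbon moves the positive charge from the secondary centre to an adjacent carbon, generating a more stable tertiary carbocation.
The cation rearranges from secondary to tertiary via a 1,2-methyl shift from the adjacent tert-butyl carbon; the tertiary cation is what reacts next.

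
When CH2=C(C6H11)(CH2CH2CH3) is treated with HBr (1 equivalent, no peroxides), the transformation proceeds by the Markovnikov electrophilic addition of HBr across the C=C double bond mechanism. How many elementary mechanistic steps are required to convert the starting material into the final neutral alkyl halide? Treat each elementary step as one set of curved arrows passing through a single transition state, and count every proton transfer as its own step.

2

Step 1: The π electrons of the C=C bond attack a proton of HBr; Markovnikov addition places the new C–H on the less-substituted alkene carbon, so the positive charge ends up on the more-substituted carbon — a tertiary carbocation. The H–Br bond breaks heterolytically, releasing Br⁻.
(No 1,2-shift: no single shift to an adjacent carbon would give a more stable cation.)
Step 2: Br⁻ captures the cation: a lone pair on Br⁻ fills the empty p orbital, producing the alkyl halide product.
Total: 2 elementary steps.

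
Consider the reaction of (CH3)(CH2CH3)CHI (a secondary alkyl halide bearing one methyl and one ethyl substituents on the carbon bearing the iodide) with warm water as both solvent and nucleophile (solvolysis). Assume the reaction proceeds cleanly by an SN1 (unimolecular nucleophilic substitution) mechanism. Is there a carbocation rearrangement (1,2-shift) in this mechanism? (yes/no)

The first-formed carbocation is secondary.
No single 1,2-shift to an adjacent carbon would produce a more-substituted cation than the one already present, so no rearrangement occurs.

no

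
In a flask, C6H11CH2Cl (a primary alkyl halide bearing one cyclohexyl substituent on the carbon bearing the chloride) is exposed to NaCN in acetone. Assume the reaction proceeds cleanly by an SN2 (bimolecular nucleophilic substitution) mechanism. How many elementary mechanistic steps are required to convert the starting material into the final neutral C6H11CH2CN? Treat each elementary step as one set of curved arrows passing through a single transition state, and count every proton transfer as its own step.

1

Step 1: The cyanide nucleophile donates a lone pair from C to the α-carbon in a backside attack; simultaneously the C–Cl σ-bond breaks and both of its electrons leave with Cl⁻. One concerted step with inversion of configuration.
Total: 1 elementary step.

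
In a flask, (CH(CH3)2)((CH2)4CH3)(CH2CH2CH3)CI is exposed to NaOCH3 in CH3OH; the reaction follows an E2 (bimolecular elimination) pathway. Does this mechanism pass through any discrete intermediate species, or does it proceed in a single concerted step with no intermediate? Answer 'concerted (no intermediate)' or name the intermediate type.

concerted (no intermediate)

Concerted anti-periplanar elimination: CH3O⁻ abstracts a β-H while I⁻ leaves, and the C–H electrons become the new C=C π bond — all in a single transition state.
All bond changes occur in one transition state; no discrete intermediate is formed.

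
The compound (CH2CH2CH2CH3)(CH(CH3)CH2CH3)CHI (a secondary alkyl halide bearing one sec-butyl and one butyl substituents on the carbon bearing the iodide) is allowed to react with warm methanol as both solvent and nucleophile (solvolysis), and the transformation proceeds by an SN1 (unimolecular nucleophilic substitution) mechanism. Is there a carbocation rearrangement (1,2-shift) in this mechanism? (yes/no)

The first-formed carbocation is secondary.
The adjacent sec-butyl carbon already bears 2 other carbon substituents and has a hydrogen to migrate; after a 1,2-hydride shift from that carbon the positive charge sits on a tertiary centre.
Tertiary is more stable than secondary, so the shift occurs.

yes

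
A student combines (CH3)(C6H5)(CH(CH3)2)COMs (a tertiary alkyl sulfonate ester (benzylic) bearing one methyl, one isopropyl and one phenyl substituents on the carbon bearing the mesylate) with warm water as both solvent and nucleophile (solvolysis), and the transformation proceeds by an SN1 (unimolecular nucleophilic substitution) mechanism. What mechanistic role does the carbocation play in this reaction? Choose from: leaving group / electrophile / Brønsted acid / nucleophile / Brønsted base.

Step 2: Nucleophilic capture: the oxygen of H2O bonds to the cationic carbon, producing an oxonium-ion intermediate.
The carbocation accepts an electron pair into an empty or π* orbital — it is the electrophile.

electrophile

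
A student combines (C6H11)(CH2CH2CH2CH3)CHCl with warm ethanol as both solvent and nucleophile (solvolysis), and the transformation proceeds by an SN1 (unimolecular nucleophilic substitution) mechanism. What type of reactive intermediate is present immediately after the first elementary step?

Step 1: The C–Cl bond breaks with both electrons going to the chloride; Cl⁻ leaves and a secondary carbocation remains.
After step 1 the species present is a secondary carbocation.

secondary carbocation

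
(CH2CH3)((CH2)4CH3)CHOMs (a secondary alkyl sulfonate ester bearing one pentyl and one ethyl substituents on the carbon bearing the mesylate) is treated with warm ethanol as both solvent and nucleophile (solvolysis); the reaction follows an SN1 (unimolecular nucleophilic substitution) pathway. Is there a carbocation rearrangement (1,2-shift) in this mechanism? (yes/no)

The first-formed carbocation is secondary.
No single 1,2-shift to an adjacent carbon would produce a more-substituted cation than the one already present, so no rearrangement occurs.

no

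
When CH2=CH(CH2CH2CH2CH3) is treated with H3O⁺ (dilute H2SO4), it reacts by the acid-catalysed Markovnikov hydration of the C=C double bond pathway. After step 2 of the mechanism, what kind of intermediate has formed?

oxonium ion

Step 1: The π electrons of the C=C bond attack a proton of H3O⁺; Markovnikov addition places the new C–H on the less-substituted alkene carbon, so the positive charge ends up on the more-substituted carbon — a secondary carbocation. H2O is released.
Step 2: Nucleophilic capture of the cation by H2O produces the protonated alcohol (an oxonium ion).
After step 2 the species present is an oxonium ion.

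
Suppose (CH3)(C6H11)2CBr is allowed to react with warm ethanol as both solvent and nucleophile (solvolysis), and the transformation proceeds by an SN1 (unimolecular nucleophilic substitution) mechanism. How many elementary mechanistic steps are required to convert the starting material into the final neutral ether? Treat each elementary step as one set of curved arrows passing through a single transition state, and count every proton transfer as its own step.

Step 1: Rate-determining heterolysis of the C–Br bond gives Br⁻ and a tertiary carbocation.
(No 1,2-shift: no single shift to an adjacent carbon would give a more stable cation.)
Step 2: A lone pair on the oxygen of CH3CH2OH attacks the carbocation, forming a new C–O σ-bond and an oxonium ion.
Step 3: Proton transfer from the O–H of the oxonium ion to a solvent molecule delivers the neutral ether.
Total: 3 elementary steps.

3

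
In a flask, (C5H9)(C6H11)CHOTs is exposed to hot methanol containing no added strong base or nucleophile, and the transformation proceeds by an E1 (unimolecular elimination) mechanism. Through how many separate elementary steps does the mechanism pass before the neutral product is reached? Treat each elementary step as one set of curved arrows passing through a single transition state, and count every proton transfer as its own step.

3

Step 1: Rate-determining heterolysis of the C–O bond gives TsO⁻ and a secondary carbocation.
Step 2: Carbocation rearrangement: a 1,2-hydride shift from the adjacent cyclopentyl carbon converts the initially-formed secondary cation into the more stable tertiary cation.
Step 3: Loss of a β-proton to a methanol molecule of the solvent: the C–H bonding pair collapses toward the cationic carbon to form the C=C π bond, yielding the alkene.
Total: 3 elementary steps.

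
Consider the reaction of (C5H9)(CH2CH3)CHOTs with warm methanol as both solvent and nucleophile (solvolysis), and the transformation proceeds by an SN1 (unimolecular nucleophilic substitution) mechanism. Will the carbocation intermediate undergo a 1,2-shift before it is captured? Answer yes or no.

yes

The first-formed carbocation is secondary.
The adjacent cyclopentyl carbon already bears 2 other carbon substituents and has a hydrogen to migrate; after a 1,2-hydride shift from that carbon the positive charge sits on a tertiary centre.
Tertiary is more stable than secondary, so the shift occurs.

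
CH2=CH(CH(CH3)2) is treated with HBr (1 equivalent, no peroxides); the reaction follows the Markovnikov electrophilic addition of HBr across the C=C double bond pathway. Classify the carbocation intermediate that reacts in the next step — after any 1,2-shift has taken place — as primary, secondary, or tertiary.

Step 1: The π electrons of the C=C bond attack a proton of HBr; Markovnikov addition places the new C–H on the less-substituted alkene carbon, so the positive charge ends up on the more-substituted carbon — a secondary carbocation. The H–Br bond breaks heterolytically, releasing Br⁻.
Step 2: A 1,2-hydride shift from the adjacent isopropyl carbon moves the positive charge from the secondary centre to an adjacent carbon, generating a more stable tertiary carbocation.
The cation rearranges from secondary to tertiary via a 1,2-hydride shift from the adjacent isopropyl carbon; the tertiary cation is what reacts next.

tertiary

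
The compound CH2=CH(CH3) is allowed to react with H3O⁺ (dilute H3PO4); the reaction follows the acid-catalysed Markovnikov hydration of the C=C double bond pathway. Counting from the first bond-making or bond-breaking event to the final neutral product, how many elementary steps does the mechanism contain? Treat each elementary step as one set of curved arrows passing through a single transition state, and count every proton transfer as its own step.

3

Step 1: Protonation of the alkene by H3O⁺: the π bond acts as the nucleophile and picks up H⁺, giving the more stable (Markovnikov) secondary carbocation. H2O is released.
(No 1,2-shift: no single shift to an adjacent carbon would give a more stable cation.)
Step 2: Nucleophilic capture of the cation by H2O produces the protonated alcohol (an oxonium ion).
Step 3: Proton transfer from the O–H of the oxonium ion to H2O completes the catalytic cycle and yields the alcohol.
Total: 3 elementary steps.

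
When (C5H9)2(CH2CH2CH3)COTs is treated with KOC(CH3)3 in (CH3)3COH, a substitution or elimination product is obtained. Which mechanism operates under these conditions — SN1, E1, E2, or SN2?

Conditions: a strong/bulky base with a tertiary substrate bearing a β-hydrogen.
These conditions are the textbook signature of the E2 pathway.
A strong (often hindered) base removes a β-H in concert with loss of the leaving group — bimolecular elimination.

E2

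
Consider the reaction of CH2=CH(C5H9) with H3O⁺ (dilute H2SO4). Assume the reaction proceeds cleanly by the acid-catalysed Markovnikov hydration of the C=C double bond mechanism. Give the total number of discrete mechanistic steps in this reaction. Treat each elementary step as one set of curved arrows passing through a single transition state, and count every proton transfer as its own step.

Step 1: Electrophilic addition begins with the π(C=C) electrons forming a bond to the proton of H3O⁺. Following Markovnikov's rule, the resulting cation is secondary. H2O is released.
Step 2: Carbocation rearrangement: a 1,2-hydride shift from the adjacent cyclopentyl carbon converts the initially-formed secondary cation into the more stable tertiary cation.
Step 3: Water acts as the nucleophile: an oxygen lone pair bonds to the cationic carbon, giving an oxonium-ion intermediate.
Step 4: Proton transfer from the O–H of the oxonium ion to H2O completes the catalytic cycle and yields the alcohol.
Total: 4 elementary steps.

4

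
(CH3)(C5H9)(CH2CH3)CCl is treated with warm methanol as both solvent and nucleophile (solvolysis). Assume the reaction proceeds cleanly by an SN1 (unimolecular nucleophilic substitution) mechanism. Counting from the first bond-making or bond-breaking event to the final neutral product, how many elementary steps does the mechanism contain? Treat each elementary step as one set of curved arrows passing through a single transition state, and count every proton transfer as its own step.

Step 1: Ionisation: the C–Cl σ-bond cleaves heterolytically; both bonding electrons depart with Cl⁻, leaving a tertiary carbocation at the α-carbon.
(No 1,2-shift: no single shift to an adjacent carbon would give a more stable cation.)
Step 2: A lone pair on the oxygen of CH3OH attacks the carbocation, forming a new C–O σ-bond and an oxonium ion.
Step 3: Deprotonation of the oxonium oxygen by solvent methanol yields the neutral ether.
Total: 3 elementary steps.

3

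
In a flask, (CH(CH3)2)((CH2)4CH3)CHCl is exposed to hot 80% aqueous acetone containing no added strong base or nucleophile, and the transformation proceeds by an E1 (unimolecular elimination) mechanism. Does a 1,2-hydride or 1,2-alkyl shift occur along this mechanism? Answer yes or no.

yes

The first-formed carbocation is secondary.
The adjacent isopropyl carbon already bears 2 other carbon substituents and has a hydrogen to migrate; after a 1,2-hydride shift from that carbon the positive charge sits on a tertiary centre.
Tertiary is more stable than secondary, so the shift occurs.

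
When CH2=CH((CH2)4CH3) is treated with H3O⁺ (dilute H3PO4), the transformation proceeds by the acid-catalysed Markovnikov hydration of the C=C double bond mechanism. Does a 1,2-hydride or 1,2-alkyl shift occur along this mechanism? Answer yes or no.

no

The first-formed carbocation is secondary.
No single 1,2-shift to an adjacent carbon would produce a more-substituted cation than the one already present, so no rearrangement occurs.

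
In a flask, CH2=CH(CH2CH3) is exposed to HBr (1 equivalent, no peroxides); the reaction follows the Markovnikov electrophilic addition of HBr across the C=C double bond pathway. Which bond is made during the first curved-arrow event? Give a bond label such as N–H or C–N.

Step 1: Electrophilic addition begins with the π(C=C) electrons forming a bond to the proton of HBr. Following Markovnikov's rule, the resulting cation is secondary. The H–Br bond breaks heterolytically, releasing Br⁻.
The bond formed in this step is the C–H bond.

C–H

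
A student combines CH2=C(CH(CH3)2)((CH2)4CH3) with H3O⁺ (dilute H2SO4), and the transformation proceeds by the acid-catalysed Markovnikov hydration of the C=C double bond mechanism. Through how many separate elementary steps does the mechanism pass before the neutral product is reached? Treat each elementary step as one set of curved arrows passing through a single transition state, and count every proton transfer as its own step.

3

Step 1: The π electrons of the C=C bond attack a proton of H3O⁺; Markovnikov addition places the new C–H on the less-substituted alkene carbon, so the positive charge ends up on the more-substituted carbon — a tertiary carbocation. H2O is released.
(No 1,2-shift: no single shift to an adjacent carbon would give a more stable cation.)
Step 2: Water acts as the nucleophile: an oxygen lone pair bonds to the cationic carbon, giving an oxonium-ion intermediate.
Step 3: H2O removes a proton from the oxonium oxygen, regenerating H3O⁺ and giving the neutral alcohol.
Total: 3 elementary steps.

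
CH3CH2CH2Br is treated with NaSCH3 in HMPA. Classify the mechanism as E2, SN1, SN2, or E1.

SN2

Conditions: a primary substrate with a strong nucleophile in the polar aprotic solvent HMPA.
These conditions are the textbook signature of the SN2 pathway.
An unhindered substrate with a strong nucleophile in a polar aprotic solvent favours one-step backside displacement.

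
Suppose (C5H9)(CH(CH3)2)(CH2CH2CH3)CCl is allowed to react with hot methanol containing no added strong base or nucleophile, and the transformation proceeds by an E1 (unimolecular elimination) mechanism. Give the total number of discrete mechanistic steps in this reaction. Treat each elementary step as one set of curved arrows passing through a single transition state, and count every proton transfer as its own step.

2

Step 1: Ionisation: the C–Cl σ-bond cleaves heterolytically; both bonding electrons depart with Cl⁻, leaving a tertiary carbocation at the α-carbon.
(No 1,2-shift: no single shift to an adjacent carbon would give a more stable cation.)
Step 2: Loss of a β-proton to a methanol molecule of the solvent: the C–H bonding pair collapses toward the cationic carbon to form the C=C π bond, yielding the alkene.
Total: 2 elementary steps.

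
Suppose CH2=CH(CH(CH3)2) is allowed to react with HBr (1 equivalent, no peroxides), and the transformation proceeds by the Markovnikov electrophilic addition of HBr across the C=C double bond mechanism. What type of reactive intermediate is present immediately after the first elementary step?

Step 1: Electrophilic addition begins with the π(C=C) electrons forming a bond to the proton of HBr. Following Markovnikov's rule, the resulting cation is secondary. The H–Br bond breaks heterolytically, releasing Br⁻.
After step 1 the species present is a secondary carbocation.

secondary carbocation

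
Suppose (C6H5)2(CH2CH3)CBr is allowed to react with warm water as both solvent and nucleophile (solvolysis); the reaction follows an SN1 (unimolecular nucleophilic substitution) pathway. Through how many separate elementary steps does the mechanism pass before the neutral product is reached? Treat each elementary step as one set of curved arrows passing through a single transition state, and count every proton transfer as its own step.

Step 1: The C–Br bond breaks with both electrons going to the bromide; Br⁻ leaves and a tertiary carbocation remains.
(No 1,2-shift: no single shift to an adjacent carbon would give a more stable cation.)
Step 2: A lone pair on the oxygen of H2O attacks the carbocation, forming a new C–O σ-bond and an oxonium ion.
Step 3: A second solvent molecule removes the proton on oxygen, giving the neutral alcohol product.
Total: 3 elementary steps.

3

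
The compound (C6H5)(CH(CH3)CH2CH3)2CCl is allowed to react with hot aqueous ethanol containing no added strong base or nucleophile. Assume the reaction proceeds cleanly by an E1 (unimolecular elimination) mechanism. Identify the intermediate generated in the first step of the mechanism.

tertiary carbocation

Step 1: Unassisted departure of Cl⁻ (taking the C–Cl bonding pair) generates a tertiary carbocation.
After step 1 the species present is a tertiary carbocation.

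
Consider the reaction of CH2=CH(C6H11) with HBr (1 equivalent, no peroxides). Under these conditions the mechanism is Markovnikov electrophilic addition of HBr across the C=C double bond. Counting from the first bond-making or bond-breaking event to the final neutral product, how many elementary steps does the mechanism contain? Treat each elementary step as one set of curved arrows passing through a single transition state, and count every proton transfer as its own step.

3

Step 1: The π electrons of the C=C bond attack a proton of HBr; Markovnikov addition places the new C–H on the less-substituted alkene carbon, so the positive charge ends up on the more-substituted carbon — a secondary carbocation. The H–Br bond breaks heterolytically, releasing Br⁻.
Step 2: Carbocation rearrangement: a 1,2-hydride shift from the adjacent cyclohexyl carbon converts the initially-formed secondary cation into the more stable tertiary cation.
Step 3: The Br⁻ anion donates a lone pair to the carbocation, forming the new C–Br σ-bond and giving the neutral alkyl halide.
Total: 3 elementary steps.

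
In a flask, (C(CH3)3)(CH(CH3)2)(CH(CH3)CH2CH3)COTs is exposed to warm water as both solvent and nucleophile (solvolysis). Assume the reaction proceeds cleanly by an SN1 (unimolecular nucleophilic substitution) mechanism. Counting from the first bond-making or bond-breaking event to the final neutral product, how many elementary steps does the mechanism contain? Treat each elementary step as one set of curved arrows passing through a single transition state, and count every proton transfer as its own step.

3

Step 1: The C–O bond breaks with both electrons going to the tosylate; TsO⁻ leaves and a tertiary carbocation remains.
(No 1,2-shift: no single shift to an adjacent carbon would give a more stable cation.)
Step 2: Nucleophilic capture: the oxygen of H2O bonds to the cationic carbon, producing an oxonium-ion intermediate.
Step 3: Proton transfer from the O–H of the oxonium ion to a solvent molecule delivers the neutral alcohol.
Total: 3 elementary steps.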